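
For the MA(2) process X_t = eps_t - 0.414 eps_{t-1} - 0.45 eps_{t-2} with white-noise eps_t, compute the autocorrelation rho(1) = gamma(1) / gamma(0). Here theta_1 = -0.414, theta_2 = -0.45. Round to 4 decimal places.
\rho(1) = -0.1657

For an MA(q) process with theta_0 = 1, the autocovariance is
  gamma(k) = sigma^2 * sum_{i=0..q-k} theta_i * theta_{i+k},
and rho(k) = gamma(k) / gamma(0). Sigma^2 cancels.
  numerator   = (1)*(-0.414) + (-0.414)*(-0.45) = -0.2277.
  denominator = (1)^2 + (-0.414)^2 + (-0.45)^2 = 1.373896.
  rho(1) = -0.2277 / 1.373896 = -0.1657.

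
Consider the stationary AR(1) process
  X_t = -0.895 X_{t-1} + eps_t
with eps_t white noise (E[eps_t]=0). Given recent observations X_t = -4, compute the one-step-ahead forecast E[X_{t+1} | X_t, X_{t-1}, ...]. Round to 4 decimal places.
E[X_{t+1} \mid \mathcal F_t] = 3.5800

For an AR(p) model X_t = c + sum_i phi_i X_{t-i} + eps_t, the
one-step-ahead conditional mean is
  E[X_{t+1} | X_t, ...] = c + sum_i phi_i X_{t+1-i}.
Substitute known values:
  E[X_{t+1} | ...] = (-0.895) * (-4)
                   = 3.5800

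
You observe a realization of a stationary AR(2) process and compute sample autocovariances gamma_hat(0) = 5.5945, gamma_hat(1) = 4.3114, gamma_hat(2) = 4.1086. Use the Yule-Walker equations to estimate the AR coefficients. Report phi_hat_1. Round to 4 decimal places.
\hat\phi_{1} = 0.5040

The Yule-Walker equations for an AR(p) process read, in matrix form,
  Gamma_p phi = r_p,   with   (Gamma_p)_{ij} = gamma(|i - j|),
                       (r_p)_i = gamma(i),   i,j = 1..p.
Substitute the sample gammas (Toeplitz matrix and right-hand side of size 2):
  Gamma_p = [[5.5945, 4.3114], [4.3114, 5.5945]]
  r_p     = [4.3114, 4.1086]
Written out:
  5.5945 phi_1 + 4.3114 phi_2 = 4.3114
  4.3114 phi_1 + 5.5945 phi_2 = 4.1086
Solve by Cramer's rule:
  det = gamma(0)^2 - gamma(1)^2 = (5.5945)^2 - (4.3114)^2 = 31.29843025 - 18.58816996 = 12.71026029
  phi_hat_1 = [gamma(1) gamma(0) - gamma(1) gamma(2)] / det = [(4.3114)(5.5945) - (4.3114)(4.1086)] / 12.71026029 = 6.40630926 / 12.71026029 = 0.504
  phi_hat_2 = [gamma(0) gamma(2) - gamma(1)^2] / det = [(5.5945)(4.1086) - (4.3114)^2] / 12.71026029 = 4.39739274 / 12.71026029 = 0.346
So phi_hat = [0.5040, 0.3460].
Therefore phi_hat_1 = 0.5040.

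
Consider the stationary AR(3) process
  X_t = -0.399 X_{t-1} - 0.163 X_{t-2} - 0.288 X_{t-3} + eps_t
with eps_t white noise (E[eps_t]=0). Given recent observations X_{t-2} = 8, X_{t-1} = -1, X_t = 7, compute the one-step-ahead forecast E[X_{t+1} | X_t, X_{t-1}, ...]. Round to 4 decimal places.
E[X_{t+1} \mid \mathcal F_t] = -4.9340

For an AR(p) model X_t = c + sum_i phi_i X_{t-i} + eps_t, the
one-step-ahead conditional mean is
  E[X_{t+1} | X_t, ...] = c + sum_i phi_i X_{t+1-i}.
Substitute known values:
  E[X_{t+1} | ...] = (-0.399) * (7) + (-0.163) * (-1) + (-0.288) * (8)
                   = -4.9340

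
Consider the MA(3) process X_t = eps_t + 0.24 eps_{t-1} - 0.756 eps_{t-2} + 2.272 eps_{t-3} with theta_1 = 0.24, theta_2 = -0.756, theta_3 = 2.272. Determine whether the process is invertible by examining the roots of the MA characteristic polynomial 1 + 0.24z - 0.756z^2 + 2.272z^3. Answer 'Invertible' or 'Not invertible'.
\text{Not invertible}

The MA(q) characteristic polynomial is P(z) = 1 + 0.24z - 0.756z^2 + 2.272z^3.
Invertibility requires all roots to lie outside the unit circle, i.e. |z| > 1 for every root.
Degree 3: look for a simple real root z0 first, then factor out (1 - z/z0) and solve the remaining quadratic.
Testing z0 = -0.625: P(-0.625) = 1 + (0.24)(-0.625) + (-0.756)(-0.625)^2 + (2.272)(-0.625)^3
  = 1 + (-0.15) + (-0.295312) + (-0.554688) = 0.  So z_0 = -0.625 is a root, |z_0| = 0.625.
Divide out the factor (1 + 1.6 z) = (1 - z/z0) (since 1/z0 = -1.6):
  P(z) = (1 + 1.6 z)(1 + (-1.36) z + (1.42) z^2)
  [check: z-coef -1.36 - (-1.6) = 0.24; z^2-coef 1.42 - (-1.6)(-1.36) = -0.756; z^3-coef -(-1.6)(1.42) = 2.272.]
Remaining roots from the quadratic factor 1 + (-1.36) z + (1.42) z^2:
  Set 1 + (-1.36) z + (1.42) z^2 = 0, i.e. a z^2 + b z + c = 0 with a = 1.42, b = -1.36, c = 1.
  Discriminant D = b^2 - 4ac = (-1.36)^2 - 4*(1.42)*1 = 1.8496 - (5.68) = -3.8304.
  D < 0, so the roots are the complex-conjugate pair z = (-b +/- i sqrt(-D)) / (2a) = 0.4789 +/- 0.6891i.
  For a conjugate pair |z|^2 = z * conj(z) = (product of roots) = c/a = 1/(1.42) = 0.704225, so |z| = sqrt(0.704225) = 0.8392 for both roots.
Moduli of all roots: 0.6250, 0.8392, 0.8392.
All moduli strictly greater than 1? No.
Verdict: Not invertible.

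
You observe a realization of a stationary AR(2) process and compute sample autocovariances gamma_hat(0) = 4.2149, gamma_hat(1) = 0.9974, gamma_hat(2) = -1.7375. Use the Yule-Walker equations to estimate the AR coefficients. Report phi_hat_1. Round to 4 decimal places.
\hat\phi_{1} = 0.3540

The Yule-Walker equations for an AR(p) process read, in matrix form,
  Gamma_p phi = r_p,   with   (Gamma_p)_{ij} = gamma(|i - j|),
                       (r_p)_i = gamma(i),   i,j = 1..p.
Substitute the sample gammas (Toeplitz matrix and right-hand side of size 2):
  Gamma_p = [[4.2149, 0.9974], [0.9974, 4.2149]]
  r_p     = [0.9974, -1.7375]
Written out:
  4.2149 phi_1 + 0.9974 phi_2 = 0.9974
  0.9974 phi_1 + 4.2149 phi_2 = -1.7375
Solve by Cramer's rule:
  det = gamma(0)^2 - gamma(1)^2 = (4.2149)^2 - (0.9974)^2 = 17.76538201 - 0.99480676 = 16.77057525
  phi_hat_1 = [gamma(1) gamma(0) - gamma(1) gamma(2)] / det = [(0.9974)(4.2149) - (0.9974)(-1.7375)] / 16.77057525 = 5.93692376 / 16.77057525 = 0.354
  phi_hat_2 = [gamma(0) gamma(2) - gamma(1)^2] / det = [(4.2149)(-1.7375) - (0.9974)^2] / 16.77057525 = -8.31819551 / 16.77057525 = -0.496
So phi_hat = [0.3540, -0.4960].
Therefore phi_hat_1 = 0.3540.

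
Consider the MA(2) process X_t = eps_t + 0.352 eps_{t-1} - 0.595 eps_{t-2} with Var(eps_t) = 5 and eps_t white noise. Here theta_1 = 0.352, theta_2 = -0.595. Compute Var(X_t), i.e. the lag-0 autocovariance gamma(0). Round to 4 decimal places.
\gamma(0) = 7.3896

For an MA(q) process X_t = eps_t + sum_i theta_i eps_{t-i} with
Var(eps_t) = sigma^2, the variance is
  gamma(0) = sigma^2 * (1 + sum_i theta_i^2).
  sum_i theta_i^2 = (0.352)^2 + (-0.595)^2 = 0.123904 + 0.354025 = 0.477929.
  gamma(0) = 5 * (1 + 0.477929) = 5 * 1.477929 = 7.389645, which rounds to 7.3896.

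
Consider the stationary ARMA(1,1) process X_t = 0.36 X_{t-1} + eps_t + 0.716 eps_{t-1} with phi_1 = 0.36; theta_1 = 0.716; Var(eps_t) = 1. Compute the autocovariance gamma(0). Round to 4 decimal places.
\gamma(0) = 2.3302

Multiply the model equation by X_{t-k} and take expectations. With theta_0 = psi_0 = 1 and psi_j the MA(infinity) weights, this gives
  gamma(k) - sum_i phi_i gamma(k-i) = c_k,
  c_k = sigma^2 * sum_{j=k..q} theta_j psi_{j-k}   (c_k = 0 for k > q),
using gamma(-m) = gamma(m).
psi-weights needed (psi_j = theta_j + sum_i phi_i psi_{j-i}):
  psi_1 = theta_1 + phi_1 = 0.716 + (0.36) = 1.076
Right-hand sides:
  c_0 = sigma^2 (1 + theta_1 psi_1) = 1 * (1 + (0.716)(1.076)) = 1 * 1.770416 = 1.770416
  c_1 = sigma^2 theta_1 = 1 * (0.716) = 0.716
  c_2 = 0
Equations for k = 0 and k = 1 (AR order 1):
  gamma(0) = phi_1 gamma(1) + c_0
  gamma(1) = phi_1 gamma(0) + c_1
Substituting the second into the first: gamma(0) (1 - phi_1^2) = c_0 + phi_1 c_1, so
  gamma(0) = (c_0 + phi_1 c_1) / (1 - phi_1^2) = (1.770416 + (0.36)(0.716)) / (1 - (0.36)^2) = 2.028176 / 0.8704 = 2.330165.
Therefore gamma(0) = 2.3302 (to 4 decimal places).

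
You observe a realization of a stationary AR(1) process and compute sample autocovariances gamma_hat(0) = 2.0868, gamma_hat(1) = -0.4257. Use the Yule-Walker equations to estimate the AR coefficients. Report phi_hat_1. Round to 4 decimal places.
\hat\phi_{1} = -0.2040

The Yule-Walker equations for an AR(p) process read, in matrix form,
  Gamma_p phi = r_p,   with   (Gamma_p)_{ij} = gamma(|i - j|),
                       (r_p)_i = gamma(i),   i,j = 1..p.
Substitute the sample gammas (Toeplitz matrix and right-hand side of size 1):
  Gamma_p = [[2.0868]]
  r_p     = [-0.4257]
With p = 1 this is the single equation gamma(0) phi_1 = gamma(1):
  phi_hat_1 = gamma(1) / gamma(0) = -0.4257 / 2.0868 = -0.2040.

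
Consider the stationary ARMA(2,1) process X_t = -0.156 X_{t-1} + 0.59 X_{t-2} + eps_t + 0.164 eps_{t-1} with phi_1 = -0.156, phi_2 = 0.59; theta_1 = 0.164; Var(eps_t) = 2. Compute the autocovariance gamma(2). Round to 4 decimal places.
\gamma(2) = 1.9766

Multiply the model equation by X_{t-k} and take expectations. With theta_0 = psi_0 = 1 and psi_j the MA(infinity) weights, this gives
  gamma(k) - sum_i phi_i gamma(k-i) = c_k,
  c_k = sigma^2 * sum_{j=k..q} theta_j psi_{j-k}   (c_k = 0 for k > q),
using gamma(-m) = gamma(m).
psi-weights needed (psi_j = theta_j + sum_i phi_i psi_{j-i}):
  psi_1 = theta_1 + phi_1 = 0.164 + (-0.156) = 0.008
Right-hand sides:
  c_0 = sigma^2 (1 + theta_1 psi_1) = 2 * (1 + (0.164)(0.008)) = 2 * 1.001312 = 2.002624
  c_1 = sigma^2 theta_1 = 2 * (0.164) = 0.328
  c_2 = 0
Equations for k = 0, 1, 2 (AR order 2, c_2 = 0):
  (E0) gamma(0) = phi_1 gamma(1) + phi_2 gamma(2) + c_0
  (E1) gamma(1) = phi_1 gamma(0) + phi_2 gamma(1) + c_1
  (E2) gamma(2) = phi_1 gamma(1) + phi_2 gamma(0)
From (E1): gamma(1) = A gamma(0) + B with
  A = phi_1 / (1 - phi_2) = -0.156 / 0.41 = -0.380488,   B = c_1 / (1 - phi_2) = 0.328 / 0.41 = 0.8.
Insert (E2) into (E0): gamma(0) (1 - phi_2^2) = phi_1 (1 + phi_2) gamma(1) + c_0.
  phi_1 (1 + phi_2) = (-0.156)(1.59) = -0.24804,   1 - phi_2^2 = 0.6519.
Replace gamma(1) by A gamma(0) + B and collect gamma(0):
  gamma(0) [0.6519 - (-0.24804)(-0.380488)] = (-0.24804)(0.8) + 2.002624
  gamma(0) * 0.557524 = 1.804192
  gamma(0) = 1.804192 / 0.557524 = 3.236081.
  gamma(1) = A gamma(0) + B = (-0.380488)(3.236081) + (0.8) = -0.431289.
  gamma(2) = phi_1 gamma(1) + phi_2 gamma(0) = (-0.156)(-0.431289) + (0.59)(3.236081) = 1.976569.
Therefore gamma(2) = 1.9766 (to 4 decimal places).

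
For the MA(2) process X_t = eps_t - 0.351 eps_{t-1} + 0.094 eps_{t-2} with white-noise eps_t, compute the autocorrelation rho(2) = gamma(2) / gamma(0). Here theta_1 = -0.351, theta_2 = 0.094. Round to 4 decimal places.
\rho(2) = 0.0830

For an MA(q) process with theta_0 = 1, the autocovariance is
  gamma(k) = sigma^2 * sum_{i=0..q-k} theta_i * theta_{i+k},
and rho(k) = gamma(k) / gamma(0). Sigma^2 cancels.
  numerator   = (1)*(0.094) = 0.094.
  denominator = (1)^2 + (-0.351)^2 + (0.094)^2 = 1.132037.
  rho(2) = 0.094 / 1.132037 = 0.0830.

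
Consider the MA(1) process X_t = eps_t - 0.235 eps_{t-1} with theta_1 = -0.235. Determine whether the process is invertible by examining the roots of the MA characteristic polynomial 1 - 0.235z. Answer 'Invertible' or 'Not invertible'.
\text{Invertible}

The MA(q) characteristic polynomial is P(z) = 1 - 0.235z.
Invertibility requires all roots to lie outside the unit circle, i.e. |z| > 1 for every root.
This is linear in z: 1 + (-0.235) z = 0  =>  z = -1/(-0.235) = 4.255319,  |z| = 4.255319.
Moduli of all roots: 4.2553.
All moduli strictly greater than 1? Yes.
Verdict: Invertible.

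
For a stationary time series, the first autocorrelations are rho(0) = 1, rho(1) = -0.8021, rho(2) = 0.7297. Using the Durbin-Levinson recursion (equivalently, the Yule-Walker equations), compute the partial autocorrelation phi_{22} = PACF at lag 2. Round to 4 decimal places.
\phi_{22} = 0.2421

The PACF at lag k is phi_{kk}, the last component of the solution
to the Yule-Walker system G_k phi = r_k where
  (G_k)_{ij} = rho(|i - j|), (r_k)_i = rho(i), i,j = 1..k.
Equivalently, Durbin-Levinson gives phi_{kk} iteratively:
  phi_{11} = rho(1)
  phi_{kk} = [rho(k) - sum_{j=1..k-1} phi_{k-1,j} rho(k-j)]
            / [1 - sum_{j=1..k-1} phi_{k-1,j} rho(j)],
  phi_{k,j} = phi_{k-1,j} - phi_{kk} phi_{k-1,k-j},  j = 1..k-1.
Step k = 1:
  phi_11 = rho(1) = -0.8021.
Step k = 2:
  phi_22 = [rho(2) - phi_11 rho(1)] / [1 - phi_11 rho(1)] = [0.7297 - (-0.8021)(-0.8021)] / [1 - (-0.8021)(-0.8021)]
         = 0.08633559 / 0.35663559 = 0.2421.
Therefore phi_{22} = 0.2421.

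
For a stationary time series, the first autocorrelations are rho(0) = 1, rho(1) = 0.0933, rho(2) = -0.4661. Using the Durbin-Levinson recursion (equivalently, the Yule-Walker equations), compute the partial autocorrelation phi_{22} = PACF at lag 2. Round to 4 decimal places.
\phi_{22} = -0.4790

The PACF at lag k is phi_{kk}, the last component of the solution
to the Yule-Walker system G_k phi = r_k where
  (G_k)_{ij} = rho(|i - j|), (r_k)_i = rho(i), i,j = 1..k.
Equivalently, Durbin-Levinson gives phi_{kk} iteratively:
  phi_{11} = rho(1)
  phi_{kk} = [rho(k) - sum_{j=1..k-1} phi_{k-1,j} rho(k-j)]
            / [1 - sum_{j=1..k-1} phi_{k-1,j} rho(j)],
  phi_{k,j} = phi_{k-1,j} - phi_{kk} phi_{k-1,k-j},  j = 1..k-1.
Step k = 1:
  phi_11 = rho(1) = 0.0933.
Step k = 2:
  phi_22 = [rho(2) - phi_11 rho(1)] / [1 - phi_11 rho(1)] = [-0.4661 - (0.0933)(0.0933)] / [1 - (0.0933)(0.0933)]
         = -0.47480489 / 0.99129511 = -0.479.
Therefore phi_{22} = -0.4790.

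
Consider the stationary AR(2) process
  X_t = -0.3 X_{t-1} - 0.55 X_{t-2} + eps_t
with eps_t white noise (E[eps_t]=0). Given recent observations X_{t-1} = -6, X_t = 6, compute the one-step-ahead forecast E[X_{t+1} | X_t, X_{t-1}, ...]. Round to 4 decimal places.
E[X_{t+1} \mid \mathcal F_t] = 1.5000

For an AR(p) model X_t = c + sum_i phi_i X_{t-i} + eps_t, the
one-step-ahead conditional mean is
  E[X_{t+1} | X_t, ...] = c + sum_i phi_i X_{t+1-i}.
Substitute known values:
  E[X_{t+1} | ...] = (-0.3) * (6) + (-0.55) * (-6)
                   = 1.5000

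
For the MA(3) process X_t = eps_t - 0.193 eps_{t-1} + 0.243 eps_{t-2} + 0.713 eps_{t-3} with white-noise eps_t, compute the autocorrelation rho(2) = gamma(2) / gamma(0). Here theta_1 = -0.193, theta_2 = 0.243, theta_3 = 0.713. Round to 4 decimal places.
\rho(2) = 0.0657

For an MA(q) process with theta_0 = 1, the autocovariance is
  gamma(k) = sigma^2 * sum_{i=0..q-k} theta_i * theta_{i+k},
and rho(k) = gamma(k) / gamma(0). Sigma^2 cancels.
  numerator   = (1)*(0.243) + (-0.193)*(0.713) = 0.105391.
  denominator = (1)^2 + (-0.193)^2 + (0.243)^2 + (0.713)^2 = 1.604667.
  rho(2) = 0.105391 / 1.604667 = 0.0657.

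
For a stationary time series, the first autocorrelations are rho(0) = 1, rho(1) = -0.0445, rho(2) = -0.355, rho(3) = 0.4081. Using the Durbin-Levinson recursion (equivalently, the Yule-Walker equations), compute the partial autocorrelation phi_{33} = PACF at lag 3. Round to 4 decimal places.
\phi_{33} = 0.4260

The PACF at lag k is phi_{kk}, the last component of the solution
to the Yule-Walker system G_k phi = r_k where
  (G_k)_{ij} = rho(|i - j|), (r_k)_i = rho(i), i,j = 1..k.
Equivalently, Durbin-Levinson gives phi_{kk} iteratively:
  phi_{11} = rho(1)
  phi_{kk} = [rho(k) - sum_{j=1..k-1} phi_{k-1,j} rho(k-j)]
            / [1 - sum_{j=1..k-1} phi_{k-1,j} rho(j)],
  phi_{k,j} = phi_{k-1,j} - phi_{kk} phi_{k-1,k-j},  j = 1..k-1.
Step k = 1:
  phi_11 = rho(1) = -0.0445.
Step k = 2:
  phi_22 = [rho(2) - phi_11 rho(1)] / [1 - phi_11 rho(1)] = [-0.355 - (-0.0445)(-0.0445)] / [1 - (-0.0445)(-0.0445)]
         = -0.35698025 / 0.99801975 = -0.357689.
  Update: phi_21 = phi_11 - phi_22 phi_11 = -0.0445 - (-0.357689)(-0.0445) = -0.060417.
Step k = 3:
  phi_33 = [rho(3) - phi_21 rho(2) - phi_22 rho(1)] / [1 - phi_21 rho(1) - phi_22 rho(2)]
    numerator   = 0.4081 - (-0.060417)(-0.355) - (-0.357689)(-0.0445) = 0.37073477
    denominator = 1 - (-0.060417)(-0.0445) - (-0.357689)(-0.355) = 0.870332
  phi_33 = 0.37073477 / 0.870332 = 0.426.
Therefore phi_{33} = 0.4260.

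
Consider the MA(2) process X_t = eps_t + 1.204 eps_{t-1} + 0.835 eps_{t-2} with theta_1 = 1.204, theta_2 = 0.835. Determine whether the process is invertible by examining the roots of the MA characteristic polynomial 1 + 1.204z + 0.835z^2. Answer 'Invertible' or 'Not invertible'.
\text{Invertible}

The MA(q) characteristic polynomial is P(z) = 1 + 1.204z + 0.835z^2.
Invertibility requires all roots to lie outside the unit circle, i.e. |z| > 1 for every root.
Set 1 + (1.204) z + (0.835) z^2 = 0, i.e. a z^2 + b z + c = 0 with a = 0.835, b = 1.204, c = 1.
Discriminant D = b^2 - 4ac = (1.204)^2 - 4*(0.835)*1 = 1.449616 - (3.34) = -1.890384.
D < 0, so the roots are the complex-conjugate pair z = (-b +/- i sqrt(-D)) / (2a) = -0.721 +/- 0.8233i.
For a conjugate pair |z|^2 = z * conj(z) = (product of roots) = c/a = 1/(0.835) = 1.197605, so |z| = sqrt(1.197605) = 1.0944 for both roots.
Moduli of all roots: 1.0944, 1.0944.
All moduli strictly greater than 1? Yes.
Verdict: Invertible.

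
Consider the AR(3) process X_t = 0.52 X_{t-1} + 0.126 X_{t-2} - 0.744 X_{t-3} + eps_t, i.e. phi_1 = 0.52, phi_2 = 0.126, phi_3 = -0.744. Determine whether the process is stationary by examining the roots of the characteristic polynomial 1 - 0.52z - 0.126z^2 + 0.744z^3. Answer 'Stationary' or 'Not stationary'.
\text{Stationary}

The AR(p) characteristic polynomial is P(z) = 1 - 0.52z - 0.126z^2 + 0.744z^3.
Stationarity requires all roots to lie outside the unit circle, i.e. |z| > 1 for every root.
Degree 3: look for a simple real root z0 first, then factor out (1 - z/z0) and solve the remaining quadratic.
Testing z0 = -1.25: P(-1.25) = 1 + (-0.52)(-1.25) + (-0.126)(-1.25)^2 + (0.744)(-1.25)^3
  = 1 + (0.65) + (-0.196875) + (-1.453125) = 0.  So z_0 = -1.25 is a root, |z_0| = 1.25.
Divide out the factor (1 + 0.8 z) = (1 - z/z0) (since 1/z0 = -0.8):
  P(z) = (1 + 0.8 z)(1 + (-1.32) z + (0.93) z^2)
  [check: z-coef -1.32 - (-0.8) = -0.52; z^2-coef 0.93 - (-0.8)(-1.32) = -0.126; z^3-coef -(-0.8)(0.93) = 0.744.]
Remaining roots from the quadratic factor 1 + (-1.32) z + (0.93) z^2:
  Set 1 + (-1.32) z + (0.93) z^2 = 0, i.e. a z^2 + b z + c = 0 with a = 0.93, b = -1.32, c = 1.
  Discriminant D = b^2 - 4ac = (-1.32)^2 - 4*(0.93)*1 = 1.7424 - (3.72) = -1.9776.
  D < 0, so the roots are the complex-conjugate pair z = (-b +/- i sqrt(-D)) / (2a) = 0.7097 +/- 0.7561i.
  For a conjugate pair |z|^2 = z * conj(z) = (product of roots) = c/a = 1/(0.93) = 1.075269, so |z| = sqrt(1.075269) = 1.037 for both roots.
Moduli of all roots: 1.2500, 1.0370, 1.0370.
All moduli strictly greater than 1? Yes.
Verdict: Stationary.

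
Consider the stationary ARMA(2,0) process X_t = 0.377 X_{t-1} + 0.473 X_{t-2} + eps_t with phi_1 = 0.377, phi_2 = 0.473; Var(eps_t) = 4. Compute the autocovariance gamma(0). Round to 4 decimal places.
\gamma(0) = 10.5538

Multiply the model equation by X_{t-k} and take expectations. With theta_0 = psi_0 = 1 and psi_j the MA(infinity) weights, this gives
  gamma(k) - sum_i phi_i gamma(k-i) = c_k,
  c_k = sigma^2 * sum_{j=k..q} theta_j psi_{j-k}   (c_k = 0 for k > q),
using gamma(-m) = gamma(m).
Pure AR (q = 0): c_0 = sigma^2 = 4, c_k = 0 for k >= 1.
Equations for k = 0, 1, 2 (AR order 2, c_2 = 0):
  (E0) gamma(0) = phi_1 gamma(1) + phi_2 gamma(2) + c_0
  (E1) gamma(1) = phi_1 gamma(0) + phi_2 gamma(1) + c_1
  (E2) gamma(2) = phi_1 gamma(1) + phi_2 gamma(0)
From (E1): gamma(1) = A gamma(0) + B with
  A = phi_1 / (1 - phi_2) = 0.377 / 0.527 = 0.71537,   B = c_1 / (1 - phi_2) = 0 / 0.527 = 0.
Insert (E2) into (E0): gamma(0) (1 - phi_2^2) = phi_1 (1 + phi_2) gamma(1) + c_0.
  phi_1 (1 + phi_2) = (0.377)(1.473) = 0.555321,   1 - phi_2^2 = 0.776271.
Replace gamma(1) by A gamma(0) + B and collect gamma(0):
  gamma(0) [0.776271 - (0.555321)(0.71537)] = c_0 = 4
  gamma(0) * 0.379011 = 4
  gamma(0) = 4 / 0.379011 = 10.553783.
Therefore gamma(0) = 10.5538 (to 4 decimal places).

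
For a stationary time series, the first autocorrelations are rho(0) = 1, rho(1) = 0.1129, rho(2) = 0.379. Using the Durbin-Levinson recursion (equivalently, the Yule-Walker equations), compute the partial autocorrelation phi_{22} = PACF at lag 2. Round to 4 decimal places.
\phi_{22} = 0.3710

The PACF at lag k is phi_{kk}, the last component of the solution
to the Yule-Walker system G_k phi = r_k where
  (G_k)_{ij} = rho(|i - j|), (r_k)_i = rho(i), i,j = 1..k.
Equivalently, Durbin-Levinson gives phi_{kk} iteratively:
  phi_{11} = rho(1)
  phi_{kk} = [rho(k) - sum_{j=1..k-1} phi_{k-1,j} rho(k-j)]
            / [1 - sum_{j=1..k-1} phi_{k-1,j} rho(j)],
  phi_{k,j} = phi_{k-1,j} - phi_{kk} phi_{k-1,k-j},  j = 1..k-1.
Step k = 1:
  phi_11 = rho(1) = 0.1129.
Step k = 2:
  phi_22 = [rho(2) - phi_11 rho(1)] / [1 - phi_11 rho(1)] = [0.379 - (0.1129)(0.1129)] / [1 - (0.1129)(0.1129)]
         = 0.36625359 / 0.98725359 = 0.371.
Therefore phi_{22} = 0.3710.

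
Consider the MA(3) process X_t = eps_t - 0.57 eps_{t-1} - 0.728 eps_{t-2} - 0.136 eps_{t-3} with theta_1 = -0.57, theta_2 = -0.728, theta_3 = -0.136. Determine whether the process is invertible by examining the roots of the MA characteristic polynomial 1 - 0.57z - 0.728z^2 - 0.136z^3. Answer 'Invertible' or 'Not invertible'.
\text{Not invertible}

The MA(q) characteristic polynomial is P(z) = 1 - 0.57z - 0.728z^2 - 0.136z^3.
Invertibility requires all roots to lie outside the unit circle, i.e. |z| > 1 for every root.
Degree 3: look for a simple real root z0 first, then factor out (1 - z/z0) and solve the remaining quadratic.
Testing z0 = -2.5: P(-2.5) = 1 + (-0.57)(-2.5) + (-0.728)(-2.5)^2 + (-0.136)(-2.5)^3
  = 1 + (1.425) + (-4.55) + (2.125) = 0.  So z_0 = -2.5 is a root, |z_0| = 2.5.
Divide out the factor (1 + 0.4 z) = (1 - z/z0) (since 1/z0 = -0.4):
  P(z) = (1 + 0.4 z)(1 + (-0.97) z + (-0.34) z^2)
  [check: z-coef -0.97 - (-0.4) = -0.57; z^2-coef -0.34 - (-0.4)(-0.97) = -0.728; z^3-coef -(-0.4)(-0.34) = -0.136.]
Remaining roots from the quadratic factor 1 + (-0.97) z + (-0.34) z^2:
  Set 1 + (-0.97) z + (-0.34) z^2 = 0, i.e. a z^2 + b z + c = 0 with a = -0.34, b = -0.97, c = 1.
  Discriminant D = b^2 - 4ac = (-0.97)^2 - 4*(-0.34)*1 = 0.9409 - (-1.36) = 2.3009.
  D >= 0, so the roots are real: z = (-b +/- sqrt(D)) / (2a) = (0.97 +/- 1.516872) / (-0.68).
    z_1 = (0.97 + 1.516872) / (-0.68) = -3.6572,   |z_1| = 3.6572.
    z_2 = (0.97 - 1.516872) / (-0.68) = 0.8042,   |z_2| = 0.8042.
Moduli of all roots: 2.5000, 3.6572, 0.8042.
All moduli strictly greater than 1? No.
Verdict: Not invertible.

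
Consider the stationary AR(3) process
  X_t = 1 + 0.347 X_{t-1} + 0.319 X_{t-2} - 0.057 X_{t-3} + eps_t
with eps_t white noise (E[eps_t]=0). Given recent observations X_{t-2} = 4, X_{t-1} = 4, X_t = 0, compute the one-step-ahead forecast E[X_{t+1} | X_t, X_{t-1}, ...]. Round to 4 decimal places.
E[X_{t+1} \mid \mathcal F_t] = 2.0480

For an AR(p) model X_t = c + sum_i phi_i X_{t-i} + eps_t, the
one-step-ahead conditional mean is
  E[X_{t+1} | X_t, ...] = c + sum_i phi_i X_{t+1-i}.
Substitute known values:
  E[X_{t+1} | ...] = 1 + (0.347) * (0) + (0.319) * (4) + (-0.057) * (4)
                   = 2.0480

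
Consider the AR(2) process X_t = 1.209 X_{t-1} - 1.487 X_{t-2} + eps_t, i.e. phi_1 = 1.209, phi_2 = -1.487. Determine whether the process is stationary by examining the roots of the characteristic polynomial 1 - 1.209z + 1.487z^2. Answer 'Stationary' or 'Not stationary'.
\text{Not stationary}

The AR(p) characteristic polynomial is P(z) = 1 - 1.209z + 1.487z^2.
Stationarity requires all roots to lie outside the unit circle, i.e. |z| > 1 for every root.
Set 1 + (-1.209) z + (1.487) z^2 = 0, i.e. a z^2 + b z + c = 0 with a = 1.487, b = -1.209, c = 1.
Discriminant D = b^2 - 4ac = (-1.209)^2 - 4*(1.487)*1 = 1.461681 - (5.948) = -4.486319.
D < 0, so the roots are the complex-conjugate pair z = (-b +/- i sqrt(-D)) / (2a) = 0.4065 +/- 0.7122i.
For a conjugate pair |z|^2 = z * conj(z) = (product of roots) = c/a = 1/(1.487) = 0.672495, so |z| = sqrt(0.672495) = 0.8201 for both roots.
Moduli of all roots: 0.8201, 0.8201.
All moduli strictly greater than 1? No.
Verdict: Not stationary.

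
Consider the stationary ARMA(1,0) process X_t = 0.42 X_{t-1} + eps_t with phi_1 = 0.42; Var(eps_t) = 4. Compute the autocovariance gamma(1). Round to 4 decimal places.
\gamma(1) = 2.0398

Multiply the model equation by X_{t-k} and take expectations. With theta_0 = psi_0 = 1 and psi_j the MA(infinity) weights, this gives
  gamma(k) - sum_i phi_i gamma(k-i) = c_k,
  c_k = sigma^2 * sum_{j=k..q} theta_j psi_{j-k}   (c_k = 0 for k > q),
using gamma(-m) = gamma(m).
Pure AR (q = 0): c_0 = sigma^2 = 4, c_k = 0 for k >= 1.
Equations for k = 0 and k = 1 (AR order 1):
  gamma(0) = phi_1 gamma(1) + c_0
  gamma(1) = phi_1 gamma(0) + c_1
Substituting the second into the first: gamma(0) (1 - phi_1^2) = c_0 + phi_1 c_1, so
  gamma(0) = c_0 / (1 - phi_1^2) = 4 / (1 - (0.42)^2) = 4 / 0.8236 = 4.856727.
  gamma(1) = phi_1 gamma(0) = (0.42)(4.856727) = 2.039825.
Therefore gamma(1) = 2.0398 (to 4 decimal places).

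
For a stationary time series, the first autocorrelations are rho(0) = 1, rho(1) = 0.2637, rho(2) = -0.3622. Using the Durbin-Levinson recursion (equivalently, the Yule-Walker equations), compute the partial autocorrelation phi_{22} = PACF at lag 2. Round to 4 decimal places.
\phi_{22} = -0.4640

The PACF at lag k is phi_{kk}, the last component of the solution
to the Yule-Walker system G_k phi = r_k where
  (G_k)_{ij} = rho(|i - j|), (r_k)_i = rho(i), i,j = 1..k.
Equivalently, Durbin-Levinson gives phi_{kk} iteratively:
  phi_{11} = rho(1)
  phi_{kk} = [rho(k) - sum_{j=1..k-1} phi_{k-1,j} rho(k-j)]
            / [1 - sum_{j=1..k-1} phi_{k-1,j} rho(j)],
  phi_{k,j} = phi_{k-1,j} - phi_{kk} phi_{k-1,k-j},  j = 1..k-1.
Step k = 1:
  phi_11 = rho(1) = 0.2637.
Step k = 2:
  phi_22 = [rho(2) - phi_11 rho(1)] / [1 - phi_11 rho(1)] = [-0.3622 - (0.2637)(0.2637)] / [1 - (0.2637)(0.2637)]
         = -0.43173769 / 0.93046231 = -0.464.
Therefore phi_{22} = -0.4640.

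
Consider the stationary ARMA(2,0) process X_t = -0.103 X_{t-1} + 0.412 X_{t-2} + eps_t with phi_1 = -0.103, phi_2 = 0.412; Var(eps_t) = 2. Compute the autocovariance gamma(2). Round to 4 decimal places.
\gamma(2) = 1.0687

Multiply the model equation by X_{t-k} and take expectations. With theta_0 = psi_0 = 1 and psi_j the MA(infinity) weights, this gives
  gamma(k) - sum_i phi_i gamma(k-i) = c_k,
  c_k = sigma^2 * sum_{j=k..q} theta_j psi_{j-k}   (c_k = 0 for k > q),
using gamma(-m) = gamma(m).
Pure AR (q = 0): c_0 = sigma^2 = 2, c_k = 0 for k >= 1.
Equations for k = 0, 1, 2 (AR order 2, c_2 = 0):
  (E0) gamma(0) = phi_1 gamma(1) + phi_2 gamma(2) + c_0
  (E1) gamma(1) = phi_1 gamma(0) + phi_2 gamma(1) + c_1
  (E2) gamma(2) = phi_1 gamma(1) + phi_2 gamma(0)
From (E1): gamma(1) = A gamma(0) + B with
  A = phi_1 / (1 - phi_2) = -0.103 / 0.588 = -0.17517,   B = c_1 / (1 - phi_2) = 0 / 0.588 = 0.
Insert (E2) into (E0): gamma(0) (1 - phi_2^2) = phi_1 (1 + phi_2) gamma(1) + c_0.
  phi_1 (1 + phi_2) = (-0.103)(1.412) = -0.145436,   1 - phi_2^2 = 0.830256.
Replace gamma(1) by A gamma(0) + B and collect gamma(0):
  gamma(0) [0.830256 - (-0.145436)(-0.17517)] = c_0 = 2
  gamma(0) * 0.80478 = 2
  gamma(0) = 2 / 0.80478 = 2.485151.
  gamma(1) = A gamma(0) = (-0.17517)(2.485151) = -0.435324.
  gamma(2) = phi_1 gamma(1) + phi_2 gamma(0) = (-0.103)(-0.435324) + (0.412)(2.485151) = 1.068721.
Therefore gamma(2) = 1.0687 (to 4 decimal places).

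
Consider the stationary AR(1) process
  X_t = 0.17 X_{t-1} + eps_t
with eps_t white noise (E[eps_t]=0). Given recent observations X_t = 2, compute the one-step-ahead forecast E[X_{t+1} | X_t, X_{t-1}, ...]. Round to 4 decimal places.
E[X_{t+1} \mid \mathcal F_t] = 0.3400

For an AR(p) model X_t = c + sum_i phi_i X_{t-i} + eps_t, the
one-step-ahead conditional mean is
  E[X_{t+1} | X_t, ...] = c + sum_i phi_i X_{t+1-i}.
Substitute known values:
  E[X_{t+1} | ...] = (0.17) * (2)
                   = 0.3400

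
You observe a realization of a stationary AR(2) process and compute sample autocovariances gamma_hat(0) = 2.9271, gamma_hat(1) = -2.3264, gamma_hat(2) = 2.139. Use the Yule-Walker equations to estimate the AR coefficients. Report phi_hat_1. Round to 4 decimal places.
\hat\phi_{1} = -0.5810

The Yule-Walker equations for an AR(p) process read, in matrix form,
  Gamma_p phi = r_p,   with   (Gamma_p)_{ij} = gamma(|i - j|),
                       (r_p)_i = gamma(i),   i,j = 1..p.
Substitute the sample gammas (Toeplitz matrix and right-hand side of size 2):
  Gamma_p = [[2.9271, -2.3264], [-2.3264, 2.9271]]
  r_p     = [-2.3264, 2.139]
Written out:
  2.9271 phi_1 - 2.3264 phi_2 = -2.3264
  -2.3264 phi_1 + 2.9271 phi_2 = 2.139
Solve by Cramer's rule:
  det = gamma(0)^2 - gamma(1)^2 = (2.9271)^2 - (-2.3264)^2 = 8.56791441 - 5.41213696 = 3.15577745
  phi_hat_1 = [gamma(1) gamma(0) - gamma(1) gamma(2)] / det = [(-2.3264)(2.9271) - (-2.3264)(2.139)] / 3.15577745 = -1.83343584 / 3.15577745 = -0.581
  phi_hat_2 = [gamma(0) gamma(2) - gamma(1)^2] / det = [(2.9271)(2.139) - (-2.3264)^2] / 3.15577745 = 0.84892994 / 3.15577745 = 0.269
So phi_hat = [-0.5810, 0.2690].
Therefore phi_hat_1 = -0.5810.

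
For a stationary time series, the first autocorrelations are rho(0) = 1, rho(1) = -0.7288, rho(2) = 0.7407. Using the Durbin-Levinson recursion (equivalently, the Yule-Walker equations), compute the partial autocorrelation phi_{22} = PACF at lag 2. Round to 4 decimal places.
\phi_{22} = 0.4469

The PACF at lag k is phi_{kk}, the last component of the solution
to the Yule-Walker system G_k phi = r_k where
  (G_k)_{ij} = rho(|i - j|), (r_k)_i = rho(i), i,j = 1..k.
Equivalently, Durbin-Levinson gives phi_{kk} iteratively:
  phi_{11} = rho(1)
  phi_{kk} = [rho(k) - sum_{j=1..k-1} phi_{k-1,j} rho(k-j)]
            / [1 - sum_{j=1..k-1} phi_{k-1,j} rho(j)],
  phi_{k,j} = phi_{k-1,j} - phi_{kk} phi_{k-1,k-j},  j = 1..k-1.
Step k = 1:
  phi_11 = rho(1) = -0.7288.
Step k = 2:
  phi_22 = [rho(2) - phi_11 rho(1)] / [1 - phi_11 rho(1)] = [0.7407 - (-0.7288)(-0.7288)] / [1 - (-0.7288)(-0.7288)]
         = 0.20955056 / 0.46885056 = 0.4469.
Therefore phi_{22} = 0.4469.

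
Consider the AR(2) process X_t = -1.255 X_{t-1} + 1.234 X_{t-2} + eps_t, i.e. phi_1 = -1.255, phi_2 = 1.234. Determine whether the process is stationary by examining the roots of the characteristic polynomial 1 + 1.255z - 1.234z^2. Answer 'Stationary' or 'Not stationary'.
\text{Not stationary}

The AR(p) characteristic polynomial is P(z) = 1 + 1.255z - 1.234z^2.
Stationarity requires all roots to lie outside the unit circle, i.e. |z| > 1 for every root.
Set 1 + (1.255) z + (-1.234) z^2 = 0, i.e. a z^2 + b z + c = 0 with a = -1.234, b = 1.255, c = 1.
Discriminant D = b^2 - 4ac = (1.255)^2 - 4*(-1.234)*1 = 1.575025 - (-4.936) = 6.511025.
D >= 0, so the roots are real: z = (-b +/- sqrt(D)) / (2a) = (-1.255 +/- 2.551671) / (-2.468).
  z_1 = (-1.255 + 2.551671) / (-2.468) = -0.5254,   |z_1| = 0.5254.
  z_2 = (-1.255 - 2.551671) / (-2.468) = 1.5424,   |z_2| = 1.5424.
Moduli of all roots: 0.5254, 1.5424.
All moduli strictly greater than 1? No.
Verdict: Not stationary.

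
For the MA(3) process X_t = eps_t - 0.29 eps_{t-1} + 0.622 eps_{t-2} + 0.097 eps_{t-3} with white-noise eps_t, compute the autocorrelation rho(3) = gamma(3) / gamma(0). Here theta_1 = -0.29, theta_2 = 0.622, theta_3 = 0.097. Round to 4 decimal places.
\rho(3) = 0.0655

For an MA(q) process with theta_0 = 1, the autocovariance is
  gamma(k) = sigma^2 * sum_{i=0..q-k} theta_i * theta_{i+k},
and rho(k) = gamma(k) / gamma(0). Sigma^2 cancels.
  numerator   = (1)*(0.097) = 0.097.
  denominator = (1)^2 + (-0.29)^2 + (0.622)^2 + (0.097)^2 = 1.480393.
  rho(3) = 0.097 / 1.480393 = 0.0655.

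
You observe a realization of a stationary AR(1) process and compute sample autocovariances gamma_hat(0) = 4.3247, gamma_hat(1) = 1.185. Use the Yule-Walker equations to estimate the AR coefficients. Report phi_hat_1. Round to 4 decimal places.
\hat\phi_{1} = 0.2740

The Yule-Walker equations for an AR(p) process read, in matrix form,
  Gamma_p phi = r_p,   with   (Gamma_p)_{ij} = gamma(|i - j|),
                       (r_p)_i = gamma(i),   i,j = 1..p.
Substitute the sample gammas (Toeplitz matrix and right-hand side of size 1):
  Gamma_p = [[4.3247]]
  r_p     = [1.185]
With p = 1 this is the single equation gamma(0) phi_1 = gamma(1):
  phi_hat_1 = gamma(1) / gamma(0) = 1.185 / 4.3247 = 0.2740.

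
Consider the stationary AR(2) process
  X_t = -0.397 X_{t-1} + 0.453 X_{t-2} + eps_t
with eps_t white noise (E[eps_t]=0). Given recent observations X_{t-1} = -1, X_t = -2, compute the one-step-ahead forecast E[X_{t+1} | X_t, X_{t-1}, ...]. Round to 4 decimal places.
E[X_{t+1} \mid \mathcal F_t] = 0.3410

For an AR(p) model X_t = c + sum_i phi_i X_{t-i} + eps_t, the
one-step-ahead conditional mean is
  E[X_{t+1} | X_t, ...] = c + sum_i phi_i X_{t+1-i}.
Substitute known values:
  E[X_{t+1} | ...] = (-0.397) * (-2) + (0.453) * (-1)
                   = 0.3410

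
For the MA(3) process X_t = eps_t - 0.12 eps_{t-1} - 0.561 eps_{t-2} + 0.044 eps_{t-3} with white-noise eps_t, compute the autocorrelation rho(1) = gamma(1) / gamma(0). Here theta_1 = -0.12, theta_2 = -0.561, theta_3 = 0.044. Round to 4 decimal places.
\rho(1) = -0.0581

For an MA(q) process with theta_0 = 1, the autocovariance is
  gamma(k) = sigma^2 * sum_{i=0..q-k} theta_i * theta_{i+k},
and rho(k) = gamma(k) / gamma(0). Sigma^2 cancels.
  numerator   = (1)*(-0.12) + (-0.12)*(-0.561) + (-0.561)*(0.044) = -0.077364.
  denominator = (1)^2 + (-0.12)^2 + (-0.561)^2 + (0.044)^2 = 1.331057.
  rho(1) = -0.077364 / 1.331057 = -0.0581.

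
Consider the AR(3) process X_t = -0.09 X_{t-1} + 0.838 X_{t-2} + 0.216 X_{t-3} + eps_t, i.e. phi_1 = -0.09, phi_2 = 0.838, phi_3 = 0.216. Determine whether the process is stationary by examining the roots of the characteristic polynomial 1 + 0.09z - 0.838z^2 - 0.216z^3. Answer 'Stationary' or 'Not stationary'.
\text{Stationary}

The AR(p) characteristic polynomial is P(z) = 1 + 0.09z - 0.838z^2 - 0.216z^3.
Stationarity requires all roots to lie outside the unit circle, i.e. |z| > 1 for every root.
Degree 3: look for a simple real root z0 first, then factor out (1 - z/z0) and solve the remaining quadratic.
Testing z0 = -1.25: P(-1.25) = 1 + (0.09)(-1.25) + (-0.838)(-1.25)^2 + (-0.216)(-1.25)^3
  = 1 + (-0.1125) + (-1.309375) + (0.421875) = 0.  So z_0 = -1.25 is a root, |z_0| = 1.25.
Divide out the factor (1 + 0.8 z) = (1 - z/z0) (since 1/z0 = -0.8):
  P(z) = (1 + 0.8 z)(1 + (-0.71) z + (-0.27) z^2)
  [check: z-coef -0.71 - (-0.8) = 0.09; z^2-coef -0.27 - (-0.8)(-0.71) = -0.838; z^3-coef -(-0.8)(-0.27) = -0.216.]
Remaining roots from the quadratic factor 1 + (-0.71) z + (-0.27) z^2:
  Set 1 + (-0.71) z + (-0.27) z^2 = 0, i.e. a z^2 + b z + c = 0 with a = -0.27, b = -0.71, c = 1.
  Discriminant D = b^2 - 4ac = (-0.71)^2 - 4*(-0.27)*1 = 0.5041 - (-1.08) = 1.5841.
  D >= 0, so the roots are real: z = (-b +/- sqrt(D)) / (2a) = (0.71 +/- 1.25861) / (-0.54).
    z_1 = (0.71 + 1.25861) / (-0.54) = -3.6456,   |z_1| = 3.6456.
    z_2 = (0.71 - 1.25861) / (-0.54) = 1.0159,   |z_2| = 1.0159.
Moduli of all roots: 1.2500, 3.6456, 1.0159.
All moduli strictly greater than 1? Yes.
Verdict: Stationary.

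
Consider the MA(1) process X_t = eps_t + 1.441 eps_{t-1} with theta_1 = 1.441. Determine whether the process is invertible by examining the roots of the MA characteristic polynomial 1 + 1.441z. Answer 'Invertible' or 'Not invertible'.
\text{Not invertible}

The MA(q) characteristic polynomial is P(z) = 1 + 1.441z.
Invertibility requires all roots to lie outside the unit circle, i.e. |z| > 1 for every root.
This is linear in z: 1 + (1.441) z = 0  =>  z = -1/(1.441) = -0.693963,  |z| = 0.693963.
Moduli of all roots: 0.6940.
All moduli strictly greater than 1? No.
Verdict: Not invertible.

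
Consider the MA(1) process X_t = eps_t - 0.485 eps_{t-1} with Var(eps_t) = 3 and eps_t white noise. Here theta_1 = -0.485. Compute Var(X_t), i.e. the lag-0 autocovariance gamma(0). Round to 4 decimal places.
\gamma(0) = 3.7057

For an MA(q) process X_t = eps_t + sum_i theta_i eps_{t-i} with
Var(eps_t) = sigma^2, the variance is
  gamma(0) = sigma^2 * (1 + sum_i theta_i^2).
  sum_i theta_i^2 = (-0.485)^2 = 0.235225.
  gamma(0) = 3 * (1 + 0.235225) = 3 * 1.235225 = 3.705675, which rounds to 3.7057.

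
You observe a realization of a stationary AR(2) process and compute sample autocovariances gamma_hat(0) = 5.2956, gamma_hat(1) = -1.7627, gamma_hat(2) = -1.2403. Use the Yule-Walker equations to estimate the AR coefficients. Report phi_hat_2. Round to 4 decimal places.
\hat\phi_{2} = -0.3880

The Yule-Walker equations for an AR(p) process read, in matrix form,
  Gamma_p phi = r_p,   with   (Gamma_p)_{ij} = gamma(|i - j|),
                       (r_p)_i = gamma(i),   i,j = 1..p.
Substitute the sample gammas (Toeplitz matrix and right-hand side of size 2):
  Gamma_p = [[5.2956, -1.7627], [-1.7627, 5.2956]]
  r_p     = [-1.7627, -1.2403]
Written out:
  5.2956 phi_1 - 1.7627 phi_2 = -1.7627
  -1.7627 phi_1 + 5.2956 phi_2 = -1.2403
Solve by Cramer's rule:
  det = gamma(0)^2 - gamma(1)^2 = (5.2956)^2 - (-1.7627)^2 = 28.04337936 - 3.10711129 = 24.93626807
  phi_hat_1 = [gamma(1) gamma(0) - gamma(1) gamma(2)] / det = [(-1.7627)(5.2956) - (-1.7627)(-1.2403)] / 24.93626807 = -11.52083093 / 24.93626807 = -0.462
  phi_hat_2 = [gamma(0) gamma(2) - gamma(1)^2] / det = [(5.2956)(-1.2403) - (-1.7627)^2] / 24.93626807 = -9.67524397 / 24.93626807 = -0.388
So phi_hat = [-0.4620, -0.3880].
Therefore phi_hat_2 = -0.3880.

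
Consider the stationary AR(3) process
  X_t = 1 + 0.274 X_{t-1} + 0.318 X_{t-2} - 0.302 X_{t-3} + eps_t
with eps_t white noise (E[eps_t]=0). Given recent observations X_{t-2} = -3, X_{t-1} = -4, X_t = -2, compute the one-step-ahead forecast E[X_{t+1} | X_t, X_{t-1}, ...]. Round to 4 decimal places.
E[X_{t+1} \mid \mathcal F_t] = 0.0860

For an AR(p) model X_t = c + sum_i phi_i X_{t-i} + eps_t, the
one-step-ahead conditional mean is
  E[X_{t+1} | X_t, ...] = c + sum_i phi_i X_{t+1-i}.
Substitute known values:
  E[X_{t+1} | ...] = 1 + (0.274) * (-2) + (0.318) * (-4) + (-0.302) * (-3)
                   = 0.0860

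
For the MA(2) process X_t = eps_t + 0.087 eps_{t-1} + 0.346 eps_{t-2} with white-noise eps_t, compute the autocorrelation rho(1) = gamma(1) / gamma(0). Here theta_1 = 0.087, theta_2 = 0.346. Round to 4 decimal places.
\rho(1) = 0.1039

For an MA(q) process with theta_0 = 1, the autocovariance is
  gamma(k) = sigma^2 * sum_{i=0..q-k} theta_i * theta_{i+k},
and rho(k) = gamma(k) / gamma(0). Sigma^2 cancels.
  numerator   = (1)*(0.087) + (0.087)*(0.346) = 0.117102.
  denominator = (1)^2 + (0.087)^2 + (0.346)^2 = 1.127285.
  rho(1) = 0.117102 / 1.127285 = 0.1039.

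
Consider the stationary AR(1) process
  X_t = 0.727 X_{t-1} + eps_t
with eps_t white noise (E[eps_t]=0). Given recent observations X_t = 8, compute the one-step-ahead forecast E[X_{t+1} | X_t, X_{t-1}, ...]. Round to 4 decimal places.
E[X_{t+1} \mid \mathcal F_t] = 5.8160

For an AR(p) model X_t = c + sum_i phi_i X_{t-i} + eps_t, the
one-step-ahead conditional mean is
  E[X_{t+1} | X_t, ...] = c + sum_i phi_i X_{t+1-i}.
Substitute known values:
  E[X_{t+1} | ...] = (0.727) * (8)
                   = 5.8160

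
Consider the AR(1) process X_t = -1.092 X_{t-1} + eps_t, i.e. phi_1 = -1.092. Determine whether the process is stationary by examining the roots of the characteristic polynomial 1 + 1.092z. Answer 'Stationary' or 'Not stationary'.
\text{Not stationary}

The AR(p) characteristic polynomial is P(z) = 1 + 1.092z.
Stationarity requires all roots to lie outside the unit circle, i.e. |z| > 1 for every root.
This is linear in z: 1 + (1.092) z = 0  =>  z = -1/(1.092) = -0.915751,  |z| = 0.915751.
Moduli of all roots: 0.9158.
All moduli strictly greater than 1? No.
Verdict: Not stationary.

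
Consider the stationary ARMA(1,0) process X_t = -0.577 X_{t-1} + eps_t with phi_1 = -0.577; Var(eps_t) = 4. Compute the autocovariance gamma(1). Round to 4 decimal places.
\gamma(1) = -3.4599

Multiply the model equation by X_{t-k} and take expectations. With theta_0 = psi_0 = 1 and psi_j the MA(infinity) weights, this gives
  gamma(k) - sum_i phi_i gamma(k-i) = c_k,
  c_k = sigma^2 * sum_{j=k..q} theta_j psi_{j-k}   (c_k = 0 for k > q),
using gamma(-m) = gamma(m).
Pure AR (q = 0): c_0 = sigma^2 = 4, c_k = 0 for k >= 1.
Equations for k = 0 and k = 1 (AR order 1):
  gamma(0) = phi_1 gamma(1) + c_0
  gamma(1) = phi_1 gamma(0) + c_1
Substituting the second into the first: gamma(0) (1 - phi_1^2) = c_0 + phi_1 c_1, so
  gamma(0) = c_0 / (1 - phi_1^2) = 4 / (1 - (-0.577)^2) = 4 / 0.667071 = 5.996363.
  gamma(1) = phi_1 gamma(0) = (-0.577)(5.996363) = -3.459902.
Therefore gamma(1) = -3.4599 (to 4 decimal places).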